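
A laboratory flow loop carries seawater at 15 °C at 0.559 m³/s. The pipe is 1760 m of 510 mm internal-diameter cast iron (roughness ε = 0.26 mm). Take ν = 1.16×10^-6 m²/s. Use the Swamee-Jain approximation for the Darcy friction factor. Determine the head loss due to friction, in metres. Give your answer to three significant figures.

V = 4Q/(πD²) = 4·0.559/(π·0.510²) = 2.736 m/s
Re = VD/ν = 2.736·0.510/1.16×10^-6 = 1.20×10^6 → turbulent
ε/D = 0.26/510 = 5.10×10^-4
Swamee-Jain: f = 0.01728
h_f = f(L/D)V²/(2g) = 0.01728·(1760/0.510)·2.736²/(2·9.81) = 22.76 m

h_f ≈ 22.8 m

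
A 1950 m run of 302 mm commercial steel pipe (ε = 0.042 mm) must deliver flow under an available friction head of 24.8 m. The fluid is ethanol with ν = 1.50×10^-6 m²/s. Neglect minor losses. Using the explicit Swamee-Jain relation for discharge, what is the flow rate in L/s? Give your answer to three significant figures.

Q ≈ 161 L/s

Swamee-Jain (Type II): Q = -0.965·√(gD⁵h_f/L)·ln[ε/(3.7D) + √(3.17ν²L/(gD³h_f))]
√(gD⁵h_f/L) = √(9.81·0.302⁵·24.8/1950) = 0.01770
ε/(3.7D) = 3.76×10^-5; √(3.17ν²L/(gD³h_f)) = 4.56×10^-5
Q = -0.965·0.01770·ln(8.315×10^-5) = 0.1605 m³/s
Check: V = 2.24 m/s, Re = 4.51×10^5, f = 0.01506, h_f = 24.9 m ≈ 24.8 m ✓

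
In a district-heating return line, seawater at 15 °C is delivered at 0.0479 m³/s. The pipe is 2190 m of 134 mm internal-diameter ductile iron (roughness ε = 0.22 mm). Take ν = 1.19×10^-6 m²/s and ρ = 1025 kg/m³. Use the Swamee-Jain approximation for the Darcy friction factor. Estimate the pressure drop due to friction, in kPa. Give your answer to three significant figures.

Δp ≈ 2210 kPa

V = 4Q/(πD²) = 4·0.0479/(π·0.134²) = 3.397 m/s
Re = VD/ν = 3.397·0.134/1.19×10^-6 = 3.82×10^5 → turbulent
ε/D = 0.22/134 = 0.00164
Swamee-Jain: f = 0.02292
h_f = f(L/D)V²/(2g) = 0.02292·(2190/0.134)·3.397²/(2·9.81) = 220.2 m
Δp = ρg·h_f = 1025·9.81·220.2 = 2215 kPa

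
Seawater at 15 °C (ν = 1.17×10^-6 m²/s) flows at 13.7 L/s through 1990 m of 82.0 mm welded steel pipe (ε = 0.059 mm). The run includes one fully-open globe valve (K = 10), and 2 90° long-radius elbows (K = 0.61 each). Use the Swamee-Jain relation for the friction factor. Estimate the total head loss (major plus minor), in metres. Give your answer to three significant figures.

V = 4Q/(πD²) = 2.594 m/s; V²/2g = 0.3430 m
Re = 1.82×10^5, ε/D = 7.20×10^-4 → f = 0.02015 (Swamee-Jain)
Major: h_f = f(L/D)·V²/2g = 0.02015·24268·0.3430 = 167.7 m
Minor: ΣK = 11.2; h_m = ΣK·V²/2g = 3.849 m
Total H_L = 167.7 + 3.849 = 171.6 m

H_L ≈ 172 m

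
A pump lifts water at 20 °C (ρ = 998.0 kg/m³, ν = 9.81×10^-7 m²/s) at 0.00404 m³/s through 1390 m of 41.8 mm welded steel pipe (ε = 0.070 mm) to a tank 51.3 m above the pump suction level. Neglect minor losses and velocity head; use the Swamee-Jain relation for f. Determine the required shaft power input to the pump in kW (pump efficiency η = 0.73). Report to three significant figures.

V = 4Q/(πD²) = 2.944 m/s; Re = 1.25×10^5; ε/D = 0.00167; f = 0.02409
h_f = f(L/D)V²/2g = 353.9 m
Total head H = z + h_f = 51.3 + 353.9 = 405.2 m
P_hyd = ρgQH = 998.0·9.81·0.00404·405.2 = 16.03 kW
P_shaft = P_hyd/η = 16.03/0.73 = 21.95 kW

P_shaft ≈ 22.0 kW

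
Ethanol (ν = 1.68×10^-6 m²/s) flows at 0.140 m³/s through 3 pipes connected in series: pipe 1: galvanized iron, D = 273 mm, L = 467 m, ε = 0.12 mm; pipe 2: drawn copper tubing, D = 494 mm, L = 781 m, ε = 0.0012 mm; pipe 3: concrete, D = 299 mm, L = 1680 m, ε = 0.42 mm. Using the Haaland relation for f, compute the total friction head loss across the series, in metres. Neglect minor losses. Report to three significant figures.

Pipe 1: V = 2.392 m/s, Re = 3.89×10^5, ε/D = 4.40×10^-4, f = 0.01742, h_1 = f(L/D)V²/2g = 8.687 m
Pipe 2: V = 0.7304 m/s, Re = 2.15×10^5, ε/D = 2.43×10^-6, f = 0.01530, h_2 = f(L/D)V²/2g = 0.6578 m
Pipe 3: V = 1.994 m/s, Re = 3.55×10^5, ε/D = 0.00140, f = 0.02198, h_3 = f(L/D)V²/2g = 25.03 m
Series → Q common, losses add: H = Σh = 34.37 m

H ≈ 34.4 m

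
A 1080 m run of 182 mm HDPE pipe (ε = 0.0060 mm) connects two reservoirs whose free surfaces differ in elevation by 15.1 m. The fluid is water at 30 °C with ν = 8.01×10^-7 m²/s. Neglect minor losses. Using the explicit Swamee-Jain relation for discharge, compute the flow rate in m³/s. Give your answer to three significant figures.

Swamee-Jain (Type II): Q = -0.965·√(gD⁵h_f/L)·ln[ε/(3.7D) + √(3.17ν²L/(gD³h_f))]
√(gD⁵h_f/L) = √(9.81·0.182⁵·15.1/1080) = 0.005233
ε/(3.7D) = 8.91×10^-6; √(3.17ν²L/(gD³h_f)) = 4.96×10^-5
Q = -0.965·0.005233·ln(5.851×10^-5) = 0.04922 m³/s
Check: V = 1.89 m/s, Re = 4.30×10^5, f = 0.01392, h_f = 15.1 m ≈ 15.1 m ✓

Q ≈ 0.0492 m³/s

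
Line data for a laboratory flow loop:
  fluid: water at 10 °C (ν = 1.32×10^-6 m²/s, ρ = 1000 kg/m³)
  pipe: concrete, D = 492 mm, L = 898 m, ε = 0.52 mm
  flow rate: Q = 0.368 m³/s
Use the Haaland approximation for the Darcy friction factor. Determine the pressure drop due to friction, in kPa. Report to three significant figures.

V = 4Q/(πD²) = 4·0.368/(π·0.492²) = 1.936 m/s
Re = VD/ν = 1.936·0.492/1.32×10^-6 = 7.21×10^5 → turbulent
ε/D = 0.52/492 = 0.00106
Haaland: f = 0.02029
h_f = f(L/D)V²/(2g) = 0.02029·(898/0.492)·1.936²/(2·9.81) = 7.074 m
Δp = ρg·h_f = 1000·9.81·7.074 = 69.39 kPa

Δp ≈ 69.4 kPa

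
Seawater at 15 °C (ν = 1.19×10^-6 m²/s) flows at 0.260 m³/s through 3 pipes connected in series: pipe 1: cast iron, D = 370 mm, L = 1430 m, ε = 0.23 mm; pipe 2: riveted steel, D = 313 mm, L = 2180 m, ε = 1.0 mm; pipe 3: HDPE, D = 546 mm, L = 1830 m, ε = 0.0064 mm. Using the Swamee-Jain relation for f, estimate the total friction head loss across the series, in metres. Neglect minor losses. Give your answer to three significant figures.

H ≈ 133 m

Pipe 1: V = 2.418 m/s, Re = 7.52×10^5, ε/D = 6.22×10^-4, f = 0.01822, h_1 = f(L/D)V²/2g = 20.99 m
Pipe 2: V = 3.379 m/s, Re = 8.89×10^5, ε/D = 0.00319, f = 0.02685, h_2 = f(L/D)V²/2g = 108.8 m
Pipe 3: V = 1.110 m/s, Re = 5.09×10^5, ε/D = 1.17×10^-5, f = 0.01324, h_3 = f(L/D)V²/2g = 2.788 m
Series → Q common, losses add: H = Σh = 132.6 m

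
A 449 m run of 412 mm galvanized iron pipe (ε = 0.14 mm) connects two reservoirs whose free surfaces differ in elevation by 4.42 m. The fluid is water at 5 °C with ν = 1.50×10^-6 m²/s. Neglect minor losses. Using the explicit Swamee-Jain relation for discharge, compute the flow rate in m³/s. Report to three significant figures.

Swamee-Jain (Type II): Q = -0.965·√(gD⁵h_f/L)·ln[ε/(3.7D) + √(3.17ν²L/(gD³h_f))]
√(gD⁵h_f/L) = √(9.81·0.412⁵·4.42/449) = 0.03386
ε/(3.7D) = 9.18×10^-5; √(3.17ν²L/(gD³h_f)) = 3.25×10^-5
Q = -0.965·0.03386·ln(1.243×10^-4) = 0.2938 m³/s
Check: V = 2.20 m/s, Re = 6.05×10^5, f = 0.01649, h_f = 4.45 m ≈ 4.42 m ✓

Q ≈ 0.294 m³/s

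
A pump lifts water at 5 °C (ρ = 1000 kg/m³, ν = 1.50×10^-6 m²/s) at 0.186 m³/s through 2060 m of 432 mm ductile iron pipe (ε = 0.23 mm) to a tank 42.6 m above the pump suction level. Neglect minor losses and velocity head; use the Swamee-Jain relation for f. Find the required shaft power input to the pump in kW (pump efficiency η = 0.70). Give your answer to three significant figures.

V = 4Q/(πD²) = 1.269 m/s; Re = 3.65×10^5; ε/D = 5.32×10^-4; f = 0.01828
h_f = f(L/D)V²/2g = 7.155 m
Total head H = z + h_f = 42.6 + 7.155 = 49.75 m
P_hyd = ρgQH = 1000·9.81·0.186·49.75 = 90.79 kW
P_shaft = P_hyd/η = 90.79/0.70 = 129.7 kW

P_shaft ≈ 130 kW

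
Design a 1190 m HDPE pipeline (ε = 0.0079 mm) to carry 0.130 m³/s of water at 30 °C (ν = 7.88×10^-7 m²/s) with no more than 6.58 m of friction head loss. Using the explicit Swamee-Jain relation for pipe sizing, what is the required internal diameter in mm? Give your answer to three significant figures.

D ≈ 322 mm

Swamee-Jain (Type III): D = 0.66·[ε^1.25·(LQ²/(gh_f))^4.75 + ν·Q^9.4·(L/(gh_f))^5.2]^0.04
LQ²/(gh_f) = 0.3116; L/(gh_f) = 18.44
Term 1 = ε^1.25·(…)^4.75 = 1.65×10^-9; Term 2 = ν·Q^9.4·(…)^5.2 = 1.41×10^-8
D = 0.66·(1.65×10^-9 + 1.41×10^-8)^0.04 = 0.3217 m = 322 mm
Check: V = 1.60 m/s, Re = 6.53×10^5, f = 0.01294, h_f = 6.24 m ≈ 6.58 m ✓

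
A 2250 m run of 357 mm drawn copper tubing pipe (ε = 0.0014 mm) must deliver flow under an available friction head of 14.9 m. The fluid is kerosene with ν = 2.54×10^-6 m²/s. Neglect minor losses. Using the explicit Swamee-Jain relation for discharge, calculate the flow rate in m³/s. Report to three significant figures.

Q ≈ 0.176 m³/s

Swamee-Jain (Type II): Q = -0.965·√(gD⁵h_f/L)·ln[ε/(3.7D) + √(3.17ν²L/(gD³h_f))]
√(gD⁵h_f/L) = √(9.81·0.357⁵·14.9/2250) = 0.01941
ε/(3.7D) = 1.06×10^-6; √(3.17ν²L/(gD³h_f)) = 8.32×10^-5
Q = -0.965·0.01941·ln(8.424×10^-5) = 0.1757 m³/s
Check: V = 1.76 m/s, Re = 2.47×10^5, f = 0.01496, h_f = 14.8 m ≈ 14.9 m ✓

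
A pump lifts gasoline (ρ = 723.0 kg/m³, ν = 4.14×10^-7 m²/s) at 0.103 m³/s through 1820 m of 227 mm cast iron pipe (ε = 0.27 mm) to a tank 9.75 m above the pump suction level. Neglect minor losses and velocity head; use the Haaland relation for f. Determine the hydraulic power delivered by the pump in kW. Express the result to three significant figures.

P_hyd ≈ 47.2 kW

V = 4Q/(πD²) = 2.545 m/s; Re = 1.40×10^6; ε/D = 0.00119; f = 0.02070
h_f = f(L/D)V²/2g = 54.80 m
Total head H = z + h_f = 9.75 + 54.80 = 64.55 m
P_hyd = ρgQH = 723.0·9.81·0.103·64.55 = 47.15 kW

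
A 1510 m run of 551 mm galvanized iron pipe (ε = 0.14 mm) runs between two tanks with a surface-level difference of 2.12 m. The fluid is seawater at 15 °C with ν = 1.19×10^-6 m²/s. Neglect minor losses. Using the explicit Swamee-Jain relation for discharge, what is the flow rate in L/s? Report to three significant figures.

Swamee-Jain (Type II): Q = -0.965·√(gD⁵h_f/L)·ln[ε/(3.7D) + √(3.17ν²L/(gD³h_f))]
√(gD⁵h_f/L) = √(9.81·0.551⁵·2.12/1510) = 0.02645
ε/(3.7D) = 6.87×10^-5; √(3.17ν²L/(gD³h_f)) = 4.41×10^-5
Q = -0.965·0.02645·ln(1.128×10^-4) = 0.2320 m³/s
Check: V = 0.973 m/s, Re = 4.50×10^5, f = 0.01613, h_f = 2.13 m ≈ 2.12 m ✓

Q ≈ 232 L/s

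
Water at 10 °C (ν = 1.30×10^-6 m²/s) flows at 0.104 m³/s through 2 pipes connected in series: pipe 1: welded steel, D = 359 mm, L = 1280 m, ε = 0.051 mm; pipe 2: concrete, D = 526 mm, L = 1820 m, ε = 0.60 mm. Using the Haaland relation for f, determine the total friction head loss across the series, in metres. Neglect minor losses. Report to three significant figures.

Pipe 1: V = 1.027 m/s, Re = 2.84×10^5, ε/D = 1.42×10^-4, f = 0.01570, h_1 = f(L/D)V²/2g = 3.012 m
Pipe 2: V = 0.4786 m/s, Re = 1.94×10^5, ε/D = 0.00114, f = 0.02149, h_2 = f(L/D)V²/2g = 0.8681 m
Series → Q common, losses add: H = Σh = 3.881 m

H ≈ 3.88 m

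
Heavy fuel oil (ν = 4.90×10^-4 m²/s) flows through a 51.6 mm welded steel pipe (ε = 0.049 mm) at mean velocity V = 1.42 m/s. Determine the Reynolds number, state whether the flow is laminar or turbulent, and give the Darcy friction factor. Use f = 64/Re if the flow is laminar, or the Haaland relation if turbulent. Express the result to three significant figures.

Re = VD/ν = 1.420·0.0516/4.90×10^-4 = 150
Re < 2300 → laminar → f = 64/Re = 0.4280

Re ≈ 150; laminar; f = 64/Re ≈ 0.428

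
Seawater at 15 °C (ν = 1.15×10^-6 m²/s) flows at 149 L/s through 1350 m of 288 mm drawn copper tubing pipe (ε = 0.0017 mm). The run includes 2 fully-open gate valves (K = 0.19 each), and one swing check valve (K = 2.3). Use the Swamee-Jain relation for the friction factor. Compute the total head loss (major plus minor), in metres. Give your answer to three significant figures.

V = 4Q/(πD²) = 2.287 m/s; V²/2g = 0.2666 m
Re = 5.73×10^5, ε/D = 5.90×10^-6 → f = 0.01288 (Swamee-Jain)
Major: h_f = f(L/D)·V²/2g = 0.01288·4688·0.2666 = 16.10 m
Minor: ΣK = 2.68; h_m = ΣK·V²/2g = 0.7146 m
Total H_L = 16.10 + 0.7146 = 16.82 m

H_L ≈ 16.8 m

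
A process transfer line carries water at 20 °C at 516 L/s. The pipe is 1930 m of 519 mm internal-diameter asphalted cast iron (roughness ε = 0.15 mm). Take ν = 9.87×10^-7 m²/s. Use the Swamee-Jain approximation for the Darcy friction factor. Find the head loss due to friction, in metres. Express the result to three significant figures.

V = 4Q/(πD²) = 4·0.516/(π·0.519²) = 2.439 m/s
Re = VD/ν = 2.439·0.519/9.87×10^-7 = 1.28×10^6 → turbulent
ε/D = 0.15/519 = 2.89×10^-4
Swamee-Jain: f = 0.01550
h_f = f(L/D)V²/(2g) = 0.01550·(1930/0.519)·2.439²/(2·9.81) = 17.48 m

h_f ≈ 17.5 m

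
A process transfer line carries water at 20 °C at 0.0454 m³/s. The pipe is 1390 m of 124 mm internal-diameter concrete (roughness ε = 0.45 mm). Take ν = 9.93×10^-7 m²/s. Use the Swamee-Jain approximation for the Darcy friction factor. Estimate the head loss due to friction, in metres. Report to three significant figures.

h_f ≈ 226 m

V = 4Q/(πD²) = 4·0.0454/(π·0.124²) = 3.759 m/s
Re = VD/ν = 3.759·0.124/9.93×10^-7 = 4.69×10^5 → turbulent
ε/D = 0.45/124 = 0.00363
Swamee-Jain: f = 0.02798
h_f = f(L/D)V²/(2g) = 0.02798·(1390/0.124)·3.759²/(2·9.81) = 226.0 m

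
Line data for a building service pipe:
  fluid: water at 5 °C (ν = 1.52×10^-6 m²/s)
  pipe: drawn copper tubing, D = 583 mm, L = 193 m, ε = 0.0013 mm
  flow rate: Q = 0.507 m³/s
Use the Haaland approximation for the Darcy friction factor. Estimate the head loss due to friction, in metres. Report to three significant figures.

V = 4Q/(πD²) = 4·0.507/(π·0.583²) = 1.899 m/s
Re = VD/ν = 1.899·0.583/1.52×10^-6 = 7.28×10^5 → turbulent
ε/D = 0.0013/583 = 2.23×10^-6
Haaland: f = 0.01226
h_f = f(L/D)V²/(2g) = 0.01226·(193/0.583)·1.899²/(2·9.81) = 0.7460 m

h_f ≈ 0.746 m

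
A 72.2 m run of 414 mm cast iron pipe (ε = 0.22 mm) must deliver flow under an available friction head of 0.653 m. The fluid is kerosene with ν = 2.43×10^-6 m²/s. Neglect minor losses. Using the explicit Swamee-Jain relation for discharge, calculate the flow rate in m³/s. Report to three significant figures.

Q ≈ 0.270 m³/s

Swamee-Jain (Type II): Q = -0.965·√(gD⁵h_f/L)·ln[ε/(3.7D) + √(3.17ν²L/(gD³h_f))]
√(gD⁵h_f/L) = √(9.81·0.414⁵·0.653/72.2) = 0.03285
ε/(3.7D) = 1.44×10^-4; √(3.17ν²L/(gD³h_f)) = 5.45×10^-5
Q = -0.965·0.03285·ln(1.981×10^-4) = 0.2703 m³/s
Check: V = 2.01 m/s, Re = 3.42×10^5, f = 0.01835, h_f = 0.658 m ≈ 0.653 m ✓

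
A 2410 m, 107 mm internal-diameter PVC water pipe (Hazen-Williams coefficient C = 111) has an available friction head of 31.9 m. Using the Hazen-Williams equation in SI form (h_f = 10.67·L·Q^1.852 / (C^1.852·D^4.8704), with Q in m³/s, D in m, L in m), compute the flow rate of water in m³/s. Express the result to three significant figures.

Rearranging: Q = [h_f·C^1.852·D^4.8704 / (10.67·L)]^(1/1.852)
Q = [31.9·111^1.852·0.107^4.8704 / (10.67·2410)]^0.540 = 0.008384 m³/s

Q ≈ 0.00838 m³/s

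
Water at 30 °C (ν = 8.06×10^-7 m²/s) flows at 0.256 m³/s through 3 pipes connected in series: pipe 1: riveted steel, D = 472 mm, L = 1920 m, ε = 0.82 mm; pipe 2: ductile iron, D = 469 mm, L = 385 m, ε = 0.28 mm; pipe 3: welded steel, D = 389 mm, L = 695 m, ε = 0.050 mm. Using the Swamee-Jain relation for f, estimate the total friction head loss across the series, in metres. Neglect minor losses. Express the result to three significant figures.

H ≈ 17.7 m

Pipe 1: V = 1.463 m/s, Re = 8.57×10^5, ε/D = 0.00174, f = 0.02289, h_1 = f(L/D)V²/2g = 10.16 m
Pipe 2: V = 1.482 m/s, Re = 8.62×10^5, ε/D = 5.97×10^-4, f = 0.01800, h_2 = f(L/D)V²/2g = 1.653 m
Pipe 3: V = 2.154 m/s, Re = 1.04×10^6, ε/D = 1.29×10^-4, f = 0.01387, h_3 = f(L/D)V²/2g = 5.860 m
Series → Q common, losses add: H = Σh = 17.67 m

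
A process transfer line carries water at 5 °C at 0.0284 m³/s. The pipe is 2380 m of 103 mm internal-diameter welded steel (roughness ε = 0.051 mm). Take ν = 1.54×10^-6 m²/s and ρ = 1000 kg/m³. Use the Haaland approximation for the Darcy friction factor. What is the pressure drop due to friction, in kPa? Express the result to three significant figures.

Δp ≈ 2470 kPa

V = 4Q/(πD²) = 4·0.0284/(π·0.103²) = 3.408 m/s
Re = VD/ν = 3.408·0.103/1.54×10^-6 = 2.28×10^5 → turbulent
ε/D = 0.051/103 = 4.95×10^-4
Haaland: f = 0.01841
h_f = f(L/D)V²/(2g) = 0.01841·(2380/0.103)·3.408²/(2·9.81) = 251.9 m
Δp = ρg·h_f = 1000·9.81·251.9 = 2471 kPa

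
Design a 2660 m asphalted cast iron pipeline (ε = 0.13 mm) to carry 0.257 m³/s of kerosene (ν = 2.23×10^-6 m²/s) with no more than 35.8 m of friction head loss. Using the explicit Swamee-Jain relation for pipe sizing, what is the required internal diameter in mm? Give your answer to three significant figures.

Swamee-Jain (Type III): D = 0.66·[ε^1.25·(LQ²/(gh_f))^4.75 + ν·Q^9.4·(L/(gh_f))^5.2]^0.04
LQ²/(gh_f) = 0.5003; L/(gh_f) = 7.574
Term 1 = ε^1.25·(…)^4.75 = 5.17×10^-7; Term 2 = ν·Q^9.4·(…)^5.2 = 2.37×10^-7
D = 0.66·(5.17×10^-7 + 2.37×10^-7)^0.04 = 0.3755 m = 376 mm
Check: V = 2.32 m/s, Re = 3.91×10^5, f = 0.01701, h_f = 33.1 m ≈ 35.8 m ✓

D ≈ 376 mm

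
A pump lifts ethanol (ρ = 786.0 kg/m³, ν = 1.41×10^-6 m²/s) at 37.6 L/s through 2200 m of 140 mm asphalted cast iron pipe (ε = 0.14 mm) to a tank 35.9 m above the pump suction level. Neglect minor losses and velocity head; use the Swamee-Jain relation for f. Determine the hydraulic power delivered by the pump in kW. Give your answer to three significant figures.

V = 4Q/(πD²) = 2.443 m/s; Re = 2.43×10^5; ε/D = 0.00100; f = 0.02096
h_f = f(L/D)V²/2g = 100.2 m
Total head H = z + h_f = 35.9 + 100.2 = 136.1 m
P_hyd = ρgQH = 786.0·9.81·0.0376·136.1 = 39.45 kW

P_hyd ≈ 39.4 kW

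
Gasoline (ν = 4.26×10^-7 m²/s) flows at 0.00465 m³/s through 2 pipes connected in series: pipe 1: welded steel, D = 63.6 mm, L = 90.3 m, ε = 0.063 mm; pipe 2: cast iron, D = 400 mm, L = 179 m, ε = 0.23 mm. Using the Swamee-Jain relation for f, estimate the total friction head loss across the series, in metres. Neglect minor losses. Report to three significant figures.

H ≈ 3.26 m

Pipe 1: V = 1.464 m/s, Re = 2.19×10^5, ε/D = 9.91×10^-4, f = 0.02104, h_1 = f(L/D)V²/2g = 3.263 m
Pipe 2: V = 0.03700 m/s, Re = 3.47×10^4, ε/D = 5.75×10^-4, f = 0.02436, h_2 = f(L/D)V²/2g = 7.606×10^-4 m
Series → Q common, losses add: H = Σh = 3.263 m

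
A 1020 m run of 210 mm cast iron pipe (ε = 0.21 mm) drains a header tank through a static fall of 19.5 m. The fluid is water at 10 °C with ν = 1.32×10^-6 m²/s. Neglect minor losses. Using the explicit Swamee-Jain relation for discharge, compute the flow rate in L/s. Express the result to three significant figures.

Q ≈ 67.8 L/s

Swamee-Jain (Type II): Q = -0.965·√(gD⁵h_f/L)·ln[ε/(3.7D) + √(3.17ν²L/(gD³h_f))]
√(gD⁵h_f/L) = √(9.81·0.210⁵·19.5/1020) = 0.008752
ε/(3.7D) = 2.70×10^-4; √(3.17ν²L/(gD³h_f)) = 5.64×10^-5
Q = -0.965·0.008752·ln(3.267×10^-4) = 0.06779 m³/s
Check: V = 1.96 m/s, Re = 3.11×10^5, f = 0.02071, h_f = 19.6 m ≈ 19.5 m ✓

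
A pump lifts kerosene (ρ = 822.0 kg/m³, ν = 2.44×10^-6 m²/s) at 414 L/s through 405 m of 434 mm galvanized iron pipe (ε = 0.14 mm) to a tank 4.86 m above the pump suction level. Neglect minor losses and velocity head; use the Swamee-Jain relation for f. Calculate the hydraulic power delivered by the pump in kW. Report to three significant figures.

P_hyd ≈ 36.8 kW

V = 4Q/(πD²) = 2.799 m/s; Re = 4.98×10^5; ε/D = 3.23×10^-4; f = 0.01655
h_f = f(L/D)V²/2g = 6.167 m
Total head H = z + h_f = 4.86 + 6.167 = 11.03 m
P_hyd = ρgQH = 822.0·9.81·0.414·11.03 = 36.81 kW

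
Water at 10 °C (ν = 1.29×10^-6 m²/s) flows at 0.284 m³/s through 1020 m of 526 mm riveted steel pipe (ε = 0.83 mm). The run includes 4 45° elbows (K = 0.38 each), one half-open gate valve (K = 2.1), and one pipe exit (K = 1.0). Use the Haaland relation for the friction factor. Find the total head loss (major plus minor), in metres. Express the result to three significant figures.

H_L ≈ 4.19 m

V = 4Q/(πD²) = 1.307 m/s; V²/2g = 0.08706 m
Re = 5.33×10^5, ε/D = 0.00158 → f = 0.02241 (Haaland)
Major: h_f = f(L/D)·V²/2g = 0.02241·1939·0.08706 = 3.784 m
Minor: ΣK = 4.62; h_m = ΣK·V²/2g = 0.4022 m
Total H_L = 3.784 + 0.4022 = 4.186 m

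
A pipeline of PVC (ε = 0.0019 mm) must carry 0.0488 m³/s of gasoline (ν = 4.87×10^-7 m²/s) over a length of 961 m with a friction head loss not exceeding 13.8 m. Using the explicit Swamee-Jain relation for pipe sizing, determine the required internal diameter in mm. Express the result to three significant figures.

D ≈ 179 mm

Swamee-Jain (Type III): D = 0.66·[ε^1.25·(LQ²/(gh_f))^4.75 + ν·Q^9.4·(L/(gh_f))^5.2]^0.04
LQ²/(gh_f) = 0.01690; L/(gh_f) = 7.099
Term 1 = ε^1.25·(…)^4.75 = 2.70×10^-16; Term 2 = ν·Q^9.4·(…)^5.2 = 6.09×10^-15
D = 0.66·(2.70×10^-16 + 6.09×10^-15)^0.04 = 0.1785 m = 179 mm
Check: V = 1.95 m/s, Re = 7.15×10^5, f = 0.01251, h_f = 13.0 m ≈ 13.8 m ✓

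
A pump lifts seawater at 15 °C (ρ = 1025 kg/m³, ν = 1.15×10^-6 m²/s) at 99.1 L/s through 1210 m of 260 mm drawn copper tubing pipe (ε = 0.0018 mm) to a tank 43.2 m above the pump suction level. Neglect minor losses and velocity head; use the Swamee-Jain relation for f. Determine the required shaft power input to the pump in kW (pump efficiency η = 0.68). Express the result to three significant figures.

V = 4Q/(πD²) = 1.867 m/s; Re = 4.22×10^5; ε/D = 6.92×10^-6; f = 0.01360
h_f = f(L/D)V²/2g = 11.24 m
Total head H = z + h_f = 43.2 + 11.24 = 54.44 m
P_hyd = ρgQH = 1025·9.81·0.0991·54.44 = 54.25 kW
P_shaft = P_hyd/η = 54.25/0.68 = 79.77 kW

P_shaft ≈ 79.8 kW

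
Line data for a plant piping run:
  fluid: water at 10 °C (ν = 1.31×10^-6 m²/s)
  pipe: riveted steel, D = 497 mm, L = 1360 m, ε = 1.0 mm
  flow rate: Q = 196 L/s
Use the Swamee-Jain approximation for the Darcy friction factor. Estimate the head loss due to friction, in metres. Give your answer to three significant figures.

h_f ≈ 3.43 m

V = 4Q/(πD²) = 4·0.196/(π·0.497²) = 1.010 m/s
Re = VD/ν = 1.010·0.497/1.31×10^-6 = 3.83×10^5 → turbulent
ε/D = 1.0/497 = 0.00201
Swamee-Jain: f = 0.02406
h_f = f(L/D)V²/(2g) = 0.02406·(1360/0.497)·1.010²/(2·9.81) = 3.425 m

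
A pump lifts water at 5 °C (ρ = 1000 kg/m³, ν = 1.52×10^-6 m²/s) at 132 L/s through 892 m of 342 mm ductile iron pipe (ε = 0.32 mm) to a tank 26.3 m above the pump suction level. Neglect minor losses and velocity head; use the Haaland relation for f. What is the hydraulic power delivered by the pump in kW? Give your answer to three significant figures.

P_hyd ≈ 41.2 kW

V = 4Q/(πD²) = 1.437 m/s; Re = 3.23×10^5; ε/D = 9.36×10^-4; f = 0.02019
h_f = f(L/D)V²/2g = 5.541 m
Total head H = z + h_f = 26.3 + 5.541 = 31.84 m
P_hyd = ρgQH = 1000·9.81·0.132·31.84 = 41.23 kW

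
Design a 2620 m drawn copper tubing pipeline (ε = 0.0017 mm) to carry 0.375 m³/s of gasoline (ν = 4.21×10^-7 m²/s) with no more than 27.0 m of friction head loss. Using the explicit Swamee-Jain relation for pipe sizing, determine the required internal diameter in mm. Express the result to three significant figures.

D ≈ 409 mm

Swamee-Jain (Type III): D = 0.66·[ε^1.25·(LQ²/(gh_f))^4.75 + ν·Q^9.4·(L/(gh_f))^5.2]^0.04
LQ²/(gh_f) = 1.391; L/(gh_f) = 9.892
Term 1 = ε^1.25·(…)^4.75 = 2.94×10^-7; Term 2 = ν·Q^9.4·(…)^5.2 = 6.25×10^-6
D = 0.66·(2.94×10^-7 + 6.25×10^-6)^0.04 = 0.4094 m = 409 mm
Check: V = 2.85 m/s, Re = 2.77×10^6, f = 0.01004, h_f = 26.6 m ≈ 27.0 m ✓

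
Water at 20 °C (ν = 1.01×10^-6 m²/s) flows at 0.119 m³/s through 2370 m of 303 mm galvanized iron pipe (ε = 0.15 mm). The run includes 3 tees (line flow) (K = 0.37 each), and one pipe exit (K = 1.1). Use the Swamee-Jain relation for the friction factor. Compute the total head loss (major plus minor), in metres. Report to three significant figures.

H_L ≈ 19.6 m

V = 4Q/(πD²) = 1.650 m/s; V²/2g = 0.1388 m
Re = 4.95×10^5, ε/D = 4.95×10^-4 → f = 0.01775 (Swamee-Jain)
Major: h_f = f(L/D)·V²/2g = 0.01775·7822·0.1388 = 19.28 m
Minor: ΣK = 2.21; h_m = ΣK·V²/2g = 0.3068 m
Total H_L = 19.28 + 0.3068 = 19.58 m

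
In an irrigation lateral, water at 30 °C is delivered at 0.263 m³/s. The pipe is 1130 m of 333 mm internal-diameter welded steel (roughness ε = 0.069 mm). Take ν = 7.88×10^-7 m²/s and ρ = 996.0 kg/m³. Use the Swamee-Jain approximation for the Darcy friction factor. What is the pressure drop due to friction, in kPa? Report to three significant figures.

Δp ≈ 226 kPa

V = 4Q/(πD²) = 4·0.263/(π·0.333²) = 3.020 m/s
Re = VD/ν = 3.020·0.333/7.88×10^-7 = 1.28×10^6 → turbulent
ε/D = 0.069/333 = 2.07×10^-4
Swamee-Jain: f = 0.01467
h_f = f(L/D)V²/(2g) = 0.01467·(1130/0.333)·3.020²/(2·9.81) = 23.13 m
Δp = ρg·h_f = 996.0·9.81·23.13 = 226.0 kPa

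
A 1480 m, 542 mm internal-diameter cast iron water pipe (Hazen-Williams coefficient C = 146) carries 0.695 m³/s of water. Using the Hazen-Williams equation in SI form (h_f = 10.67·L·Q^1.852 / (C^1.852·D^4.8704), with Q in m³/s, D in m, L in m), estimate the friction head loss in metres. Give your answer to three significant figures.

h_f ≈ 15.6 m

h_f = 10.67·1480·0.695^1.852 / (146^1.852·0.542^4.8704) = 15.59 m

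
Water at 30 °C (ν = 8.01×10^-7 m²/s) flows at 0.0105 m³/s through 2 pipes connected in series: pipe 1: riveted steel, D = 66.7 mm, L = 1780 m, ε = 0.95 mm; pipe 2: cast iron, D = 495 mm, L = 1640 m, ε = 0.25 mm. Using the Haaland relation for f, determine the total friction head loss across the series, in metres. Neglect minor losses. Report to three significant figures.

Pipe 1: V = 3.005 m/s, Re = 2.50×10^5, ε/D = 0.0142, f = 0.04315, h_1 = f(L/D)V²/2g = 530.0 m
Pipe 2: V = 0.05456 m/s, Re = 3.37×10^4, ε/D = 5.05×10^-4, f = 0.02392, h_2 = f(L/D)V²/2g = 0.01203 m
Series → Q common, losses add: H = Σh = 530.0 m

H ≈ 530 m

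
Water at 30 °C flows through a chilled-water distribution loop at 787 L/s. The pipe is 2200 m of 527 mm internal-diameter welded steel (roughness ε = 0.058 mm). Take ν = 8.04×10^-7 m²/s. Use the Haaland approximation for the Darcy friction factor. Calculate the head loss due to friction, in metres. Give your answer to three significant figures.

V = 4Q/(πD²) = 4·0.787/(π·0.527²) = 3.608 m/s
Re = VD/ν = 3.608·0.527/8.04×10^-7 = 2.36×10^6 → turbulent
ε/D = 0.058/527 = 1.10×10^-4
Haaland: f = 0.01281
h_f = f(L/D)V²/(2g) = 0.01281·(2200/0.527)·3.608²/(2·9.81) = 35.49 m

h_f ≈ 35.5 m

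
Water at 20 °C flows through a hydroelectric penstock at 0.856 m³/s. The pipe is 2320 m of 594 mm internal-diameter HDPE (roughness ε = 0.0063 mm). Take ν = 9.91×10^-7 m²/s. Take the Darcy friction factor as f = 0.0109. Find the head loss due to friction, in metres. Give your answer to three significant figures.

h_f ≈ 20.7 m

V = 4Q/(πD²) = 4·0.856/(π·0.594²) = 3.089 m/s
h_f = f(L/D)V²/(2g) = 0.01090·(2320/0.594)·3.089²/(2·9.81) = 20.70 m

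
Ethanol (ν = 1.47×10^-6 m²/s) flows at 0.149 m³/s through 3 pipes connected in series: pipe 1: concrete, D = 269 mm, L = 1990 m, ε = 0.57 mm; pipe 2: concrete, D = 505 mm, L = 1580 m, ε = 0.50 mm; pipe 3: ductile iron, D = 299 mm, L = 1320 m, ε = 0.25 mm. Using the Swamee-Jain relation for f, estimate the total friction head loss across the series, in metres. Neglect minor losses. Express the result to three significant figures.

Pipe 1: V = 2.622 m/s, Re = 4.80×10^5, ε/D = 0.00212, f = 0.02427, h_1 = f(L/D)V²/2g = 62.89 m
Pipe 2: V = 0.7439 m/s, Re = 2.56×10^5, ε/D = 9.90×10^-4, f = 0.02087, h_2 = f(L/D)V²/2g = 1.841 m
Pipe 3: V = 2.122 m/s, Re = 4.32×10^5, ε/D = 8.36×10^-4, f = 0.01971, h_3 = f(L/D)V²/2g = 19.97 m
Series → Q common, losses add: H = Σh = 84.71 m

H ≈ 84.7 m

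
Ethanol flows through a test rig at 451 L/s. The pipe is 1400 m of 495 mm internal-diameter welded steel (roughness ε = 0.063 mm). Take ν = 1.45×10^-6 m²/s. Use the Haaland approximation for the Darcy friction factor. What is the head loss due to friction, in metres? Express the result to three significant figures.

V = 4Q/(πD²) = 4·0.451/(π·0.495²) = 2.344 m/s
Re = VD/ν = 2.344·0.495/1.45×10^-6 = 8.00×10^5 → turbulent
ε/D = 0.063/495 = 1.27×10^-4
Haaland: f = 0.01394
h_f = f(L/D)V²/(2g) = 0.01394·(1400/0.495)·2.344²/(2·9.81) = 11.04 m

h_f ≈ 11.0 m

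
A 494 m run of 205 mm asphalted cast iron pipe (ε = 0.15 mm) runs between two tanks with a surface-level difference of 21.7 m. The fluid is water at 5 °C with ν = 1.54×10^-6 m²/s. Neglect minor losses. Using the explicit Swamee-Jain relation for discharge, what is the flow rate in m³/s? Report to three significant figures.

Q ≈ 0.100 m³/s

Swamee-Jain (Type II): Q = -0.965·√(gD⁵h_f/L)·ln[ε/(3.7D) + √(3.17ν²L/(gD³h_f))]
√(gD⁵h_f/L) = √(9.81·0.205⁵·21.7/494) = 0.01249
ε/(3.7D) = 1.98×10^-4; √(3.17ν²L/(gD³h_f)) = 4.50×10^-5
Q = -0.965·0.01249·ln(2.428×10^-4) = 0.1003 m³/s
Check: V = 3.04 m/s, Re = 4.05×10^5, f = 0.01926, h_f = 21.9 m ≈ 21.7 m ✓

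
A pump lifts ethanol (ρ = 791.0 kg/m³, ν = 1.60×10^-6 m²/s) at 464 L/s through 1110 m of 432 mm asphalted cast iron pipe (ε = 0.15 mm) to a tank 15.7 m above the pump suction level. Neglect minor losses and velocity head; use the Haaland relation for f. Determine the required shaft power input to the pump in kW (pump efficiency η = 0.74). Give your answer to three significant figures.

P_shaft ≈ 179 kW

V = 4Q/(πD²) = 3.166 m/s; Re = 8.55×10^5; ε/D = 3.47×10^-4; f = 0.01611
h_f = f(L/D)V²/2g = 21.14 m
Total head H = z + h_f = 15.7 + 21.14 = 36.84 m
P_hyd = ρgQH = 791.0·9.81·0.464·36.84 = 132.6 kW
P_shaft = P_hyd/η = 132.6/0.74 = 179.2 kW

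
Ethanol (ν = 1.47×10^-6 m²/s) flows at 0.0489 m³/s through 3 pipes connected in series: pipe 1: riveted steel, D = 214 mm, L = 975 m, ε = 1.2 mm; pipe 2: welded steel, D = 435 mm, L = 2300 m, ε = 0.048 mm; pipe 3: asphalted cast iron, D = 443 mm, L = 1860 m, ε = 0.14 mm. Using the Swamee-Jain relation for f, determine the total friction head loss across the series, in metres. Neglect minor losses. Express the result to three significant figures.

Pipe 1: V = 1.360 m/s, Re = 1.98×10^5, ε/D = 0.00561, f = 0.03207, h_1 = f(L/D)V²/2g = 13.76 m
Pipe 2: V = 0.3290 m/s, Re = 9.74×10^4, ε/D = 1.10×10^-4, f = 0.01860, h_2 = f(L/D)V²/2g = 0.5427 m
Pipe 3: V = 0.3173 m/s, Re = 9.56×10^4, ε/D = 3.16×10^-4, f = 0.01971, h_3 = f(L/D)V²/2g = 0.4245 m
Series → Q common, losses add: H = Σh = 14.73 m

H ≈ 14.7 m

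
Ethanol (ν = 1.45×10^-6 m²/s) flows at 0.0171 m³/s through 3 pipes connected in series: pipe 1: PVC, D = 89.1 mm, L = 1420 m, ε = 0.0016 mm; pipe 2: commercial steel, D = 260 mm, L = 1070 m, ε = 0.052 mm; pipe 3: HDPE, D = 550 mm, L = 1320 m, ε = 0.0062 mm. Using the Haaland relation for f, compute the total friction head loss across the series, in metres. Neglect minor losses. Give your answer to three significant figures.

H ≈ 99.0 m

Pipe 1: V = 2.743 m/s, Re = 1.69×10^5, ε/D = 1.80×10^-5, f = 0.01613, h_1 = f(L/D)V²/2g = 98.53 m
Pipe 2: V = 0.3221 m/s, Re = 5.78×10^4, ε/D = 2.00×10^-4, f = 0.02071, h_2 = f(L/D)V²/2g = 0.4506 m
Pipe 3: V = 0.07197 m/s, Re = 2.73×10^4, ε/D = 1.13×10^-5, f = 0.02387, h_3 = f(L/D)V²/2g = 0.01512 m
Series → Q common, losses add: H = Σh = 99.00 m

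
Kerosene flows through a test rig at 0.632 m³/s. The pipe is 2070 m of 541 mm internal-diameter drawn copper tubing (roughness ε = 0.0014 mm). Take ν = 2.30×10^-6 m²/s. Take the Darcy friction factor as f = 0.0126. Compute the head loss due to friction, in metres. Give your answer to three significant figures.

V = 4Q/(πD²) = 4·0.632/(π·0.541²) = 2.749 m/s
h_f = f(L/D)V²/(2g) = 0.01260·(2070/0.541)·2.749²/(2·9.81) = 18.57 m

h_f ≈ 18.6 m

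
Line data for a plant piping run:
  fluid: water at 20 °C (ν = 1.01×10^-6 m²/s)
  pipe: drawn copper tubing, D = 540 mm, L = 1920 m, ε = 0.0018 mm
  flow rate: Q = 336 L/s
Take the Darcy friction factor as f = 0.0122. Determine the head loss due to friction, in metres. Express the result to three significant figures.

h_f ≈ 4.76 m

V = 4Q/(πD²) = 4·0.336/(π·0.540²) = 1.467 m/s
h_f = f(L/D)V²/(2g) = 0.01220·(1920/0.540)·1.467²/(2·9.81) = 4.759 m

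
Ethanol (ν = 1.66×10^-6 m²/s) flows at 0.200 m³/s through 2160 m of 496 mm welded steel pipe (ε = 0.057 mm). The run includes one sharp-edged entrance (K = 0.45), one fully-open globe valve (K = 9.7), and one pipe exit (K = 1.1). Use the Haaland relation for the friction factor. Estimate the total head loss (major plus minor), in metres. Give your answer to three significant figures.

V = 4Q/(πD²) = 1.035 m/s; V²/2g = 0.05461 m
Re = 3.09×10^5, ε/D = 1.15×10^-4 → f = 0.01530 (Haaland)
Major: h_f = f(L/D)·V²/2g = 0.01530·4355·0.05461 = 3.638 m
Minor: ΣK = 11.2; h_m = ΣK·V²/2g = 0.6143 m
Total H_L = 3.638 + 0.6143 = 4.252 m

H_L ≈ 4.25 m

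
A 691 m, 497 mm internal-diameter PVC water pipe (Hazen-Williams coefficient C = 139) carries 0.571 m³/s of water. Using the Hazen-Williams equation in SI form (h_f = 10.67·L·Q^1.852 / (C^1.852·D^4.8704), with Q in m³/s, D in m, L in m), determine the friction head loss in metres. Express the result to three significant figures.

h_f ≈ 8.45 m

h_f = 10.67·691·0.571^1.852 / (139^1.852·0.497^4.8704) = 8.452 m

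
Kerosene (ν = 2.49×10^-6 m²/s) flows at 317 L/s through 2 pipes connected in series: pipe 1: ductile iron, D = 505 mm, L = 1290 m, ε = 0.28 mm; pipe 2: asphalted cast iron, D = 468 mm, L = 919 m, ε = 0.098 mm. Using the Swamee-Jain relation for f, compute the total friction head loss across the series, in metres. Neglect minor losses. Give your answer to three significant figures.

H ≈ 11.5 m

Pipe 1: V = 1.583 m/s, Re = 3.21×10^5, ε/D = 5.54×10^-4, f = 0.01855, h_1 = f(L/D)V²/2g = 6.050 m
Pipe 2: V = 1.843 m/s, Re = 3.46×10^5, ε/D = 2.09×10^-4, f = 0.01614, h_2 = f(L/D)V²/2g = 5.485 m
Series → Q common, losses add: H = Σh = 11.54 m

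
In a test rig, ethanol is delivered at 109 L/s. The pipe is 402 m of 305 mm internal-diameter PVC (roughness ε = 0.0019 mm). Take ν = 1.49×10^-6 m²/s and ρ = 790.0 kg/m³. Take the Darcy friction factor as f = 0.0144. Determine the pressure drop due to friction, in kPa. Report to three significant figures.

Δp ≈ 16.7 kPa

V = 4Q/(πD²) = 4·0.109/(π·0.305²) = 1.492 m/s
h_f = f(L/D)V²/(2g) = 0.01440·(402/0.305)·1.492²/(2·9.81) = 2.153 m
Δp = ρg·h_f = 790.0·9.81·2.153 = 16.69 kPa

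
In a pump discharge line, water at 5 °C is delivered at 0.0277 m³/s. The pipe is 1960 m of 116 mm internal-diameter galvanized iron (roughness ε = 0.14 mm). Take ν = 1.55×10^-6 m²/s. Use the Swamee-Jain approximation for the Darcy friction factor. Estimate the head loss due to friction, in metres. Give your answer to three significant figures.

V = 4Q/(πD²) = 4·0.0277/(π·0.116²) = 2.621 m/s
Re = VD/ν = 2.621·0.116/1.55×10^-6 = 1.96×10^5 → turbulent
ε/D = 0.14/116 = 0.00121
Swamee-Jain: f = 0.02199
h_f = f(L/D)V²/(2g) = 0.02199·(1960/0.116)·2.621²/(2·9.81) = 130.1 m

h_f ≈ 130 m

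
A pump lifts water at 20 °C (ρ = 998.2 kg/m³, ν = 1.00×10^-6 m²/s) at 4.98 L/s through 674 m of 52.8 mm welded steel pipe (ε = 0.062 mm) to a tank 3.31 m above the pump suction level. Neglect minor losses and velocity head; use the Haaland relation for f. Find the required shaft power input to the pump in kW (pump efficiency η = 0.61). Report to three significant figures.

P_shaft ≈ 6.25 kW

V = 4Q/(πD²) = 2.274 m/s; Re = 1.20×10^5; ε/D = 0.00117; f = 0.02224
h_f = f(L/D)V²/2g = 74.86 m
Total head H = z + h_f = 3.31 + 74.86 = 78.17 m
P_hyd = ρgQH = 998.2·9.81·0.00498·78.17 = 3.812 kW
P_shaft = P_hyd/η = 3.812/0.61 = 6.249 kW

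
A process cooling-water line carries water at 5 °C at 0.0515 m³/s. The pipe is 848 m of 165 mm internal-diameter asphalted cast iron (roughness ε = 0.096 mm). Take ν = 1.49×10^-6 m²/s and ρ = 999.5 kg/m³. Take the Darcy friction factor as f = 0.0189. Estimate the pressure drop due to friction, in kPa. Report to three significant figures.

V = 4Q/(πD²) = 4·0.0515/(π·0.165²) = 2.409 m/s
h_f = f(L/D)V²/(2g) = 0.01890·(848/0.165)·2.409²/(2·9.81) = 28.72 m
Δp = ρg·h_f = 999.5·9.81·28.72 = 281.6 kPa

Δp ≈ 282 kPa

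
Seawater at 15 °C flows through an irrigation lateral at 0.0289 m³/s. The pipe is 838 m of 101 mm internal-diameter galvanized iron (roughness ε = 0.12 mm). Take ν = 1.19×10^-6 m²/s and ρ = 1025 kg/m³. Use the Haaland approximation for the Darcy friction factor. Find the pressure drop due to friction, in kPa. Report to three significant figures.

Δp ≈ 1180 kPa

V = 4Q/(πD²) = 4·0.0289/(π·0.101²) = 3.607 m/s
Re = VD/ν = 3.607·0.101/1.19×10^-6 = 3.06×10^5 → turbulent
ε/D = 0.12/101 = 0.00119
Haaland: f = 0.02127
h_f = f(L/D)V²/(2g) = 0.02127·(838/0.101)·3.607²/(2·9.81) = 117.0 m
Δp = ρg·h_f = 1025·9.81·117.0 = 1177 kPa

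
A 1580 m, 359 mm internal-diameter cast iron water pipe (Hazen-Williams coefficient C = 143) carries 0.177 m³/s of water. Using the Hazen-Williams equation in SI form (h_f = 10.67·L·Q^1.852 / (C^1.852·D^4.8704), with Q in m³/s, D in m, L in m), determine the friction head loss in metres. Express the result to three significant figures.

h_f = 10.67·1580·0.177^1.852 / (143^1.852·0.359^4.8704) = 10.22 m

h_f ≈ 10.2 m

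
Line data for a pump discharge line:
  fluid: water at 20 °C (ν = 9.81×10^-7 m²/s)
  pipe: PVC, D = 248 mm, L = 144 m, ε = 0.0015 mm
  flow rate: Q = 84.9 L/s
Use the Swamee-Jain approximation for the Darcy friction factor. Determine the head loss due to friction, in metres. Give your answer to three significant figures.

V = 4Q/(πD²) = 4·0.0849/(π·0.248²) = 1.758 m/s
Re = VD/ν = 1.758·0.248/9.81×10^-7 = 4.44×10^5 → turbulent
ε/D = 0.0015/248 = 6.05×10^-6
Swamee-Jain: f = 0.01346
h_f = f(L/D)V²/(2g) = 0.01346·(144/0.248)·1.758²/(2·9.81) = 1.231 m

h_f ≈ 1.23 m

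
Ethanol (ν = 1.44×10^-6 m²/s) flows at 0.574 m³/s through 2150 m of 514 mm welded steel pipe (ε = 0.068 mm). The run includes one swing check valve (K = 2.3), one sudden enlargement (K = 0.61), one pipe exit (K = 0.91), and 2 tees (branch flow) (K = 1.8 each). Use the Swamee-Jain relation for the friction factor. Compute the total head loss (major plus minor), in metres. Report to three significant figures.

H_L ≈ 25.7 m

V = 4Q/(πD²) = 2.766 m/s; V²/2g = 0.3900 m
Re = 9.87×10^5, ε/D = 1.32×10^-4 → f = 0.01397 (Swamee-Jain)
Major: h_f = f(L/D)·V²/2g = 0.01397·4183·0.3900 = 22.79 m
Minor: ΣK = 7.42; h_m = ΣK·V²/2g = 2.894 m
Total H_L = 22.79 + 2.894 = 25.69 m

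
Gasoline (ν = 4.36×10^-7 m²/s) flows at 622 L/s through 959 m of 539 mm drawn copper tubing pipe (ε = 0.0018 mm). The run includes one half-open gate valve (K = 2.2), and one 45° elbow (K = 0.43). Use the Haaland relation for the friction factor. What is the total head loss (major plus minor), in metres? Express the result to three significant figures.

V = 4Q/(πD²) = 2.726 m/s; V²/2g = 0.3787 m
Re = 3.37×10^6, ε/D = 3.34×10^-6 → f = 0.009671 (Haaland)
Major: h_f = f(L/D)·V²/2g = 0.009671·1779·0.3787 = 6.517 m
Minor: ΣK = 2.63; h_m = ΣK·V²/2g = 0.9961 m
Total H_L = 6.517 + 0.9961 = 7.513 m

H_L ≈ 7.51 m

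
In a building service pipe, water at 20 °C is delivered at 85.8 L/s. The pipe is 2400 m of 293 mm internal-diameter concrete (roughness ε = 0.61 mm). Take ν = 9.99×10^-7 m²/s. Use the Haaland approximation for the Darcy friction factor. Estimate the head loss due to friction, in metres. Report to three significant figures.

V = 4Q/(πD²) = 4·0.0858/(π·0.293²) = 1.273 m/s
Re = VD/ν = 1.273·0.293/9.99×10^-7 = 3.73×10^5 → turbulent
ε/D = 0.61/293 = 0.00208
Haaland: f = 0.02414
h_f = f(L/D)V²/(2g) = 0.02414·(2400/0.293)·1.273²/(2·9.81) = 16.32 m

h_f ≈ 16.3 m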